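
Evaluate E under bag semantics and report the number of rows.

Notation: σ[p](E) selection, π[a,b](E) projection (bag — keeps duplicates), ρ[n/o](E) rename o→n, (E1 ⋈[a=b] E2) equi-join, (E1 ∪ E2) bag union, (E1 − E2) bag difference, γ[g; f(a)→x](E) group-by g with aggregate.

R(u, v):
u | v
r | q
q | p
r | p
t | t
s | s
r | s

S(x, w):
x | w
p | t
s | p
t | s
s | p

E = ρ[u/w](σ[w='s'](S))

Subexpression sizes:
  S → 4
  σ[w='s'](S) → 1
  ρ[u/w](σ[w='s'](S)) → 1

|E| = 1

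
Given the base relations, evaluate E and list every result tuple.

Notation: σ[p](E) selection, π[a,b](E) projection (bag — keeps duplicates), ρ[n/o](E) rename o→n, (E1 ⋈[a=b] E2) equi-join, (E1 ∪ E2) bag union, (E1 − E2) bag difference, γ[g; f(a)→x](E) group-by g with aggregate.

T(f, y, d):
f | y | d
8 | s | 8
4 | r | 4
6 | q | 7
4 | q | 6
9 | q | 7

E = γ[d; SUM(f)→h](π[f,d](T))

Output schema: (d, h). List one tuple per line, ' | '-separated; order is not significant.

Per-node cardinality:
  T → 5
  π[f,d](T) → 5
  γ[d; SUM(f)→h](π[f,d](T)) → 4

== RESULT ==
d | h
4 | 4
6 | 4
7 | 15
8 | 8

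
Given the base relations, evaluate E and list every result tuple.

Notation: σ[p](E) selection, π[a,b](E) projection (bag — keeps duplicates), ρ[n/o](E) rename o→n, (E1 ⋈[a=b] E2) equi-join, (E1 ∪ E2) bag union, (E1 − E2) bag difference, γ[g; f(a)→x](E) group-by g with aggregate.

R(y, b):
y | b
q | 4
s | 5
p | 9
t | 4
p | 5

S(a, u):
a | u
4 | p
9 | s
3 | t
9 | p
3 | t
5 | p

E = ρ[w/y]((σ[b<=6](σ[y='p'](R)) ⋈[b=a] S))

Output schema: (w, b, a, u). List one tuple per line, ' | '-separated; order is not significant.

Row counts bottom-up:
  R → 5
  σ[y='p'](R) → 2
  σ[b<=6](σ[y='p'](R)) → 1
  S → 6
  (σ[b<=6](σ[y='p'](R)) ⋈[b=a] S) → 1
  ρ[w/y]((σ[b<=6](σ[y='p'](R)) ⋈[b=a] S)) → 1

== RESULT ==
w | b | a | u
p | 5 | 5 | p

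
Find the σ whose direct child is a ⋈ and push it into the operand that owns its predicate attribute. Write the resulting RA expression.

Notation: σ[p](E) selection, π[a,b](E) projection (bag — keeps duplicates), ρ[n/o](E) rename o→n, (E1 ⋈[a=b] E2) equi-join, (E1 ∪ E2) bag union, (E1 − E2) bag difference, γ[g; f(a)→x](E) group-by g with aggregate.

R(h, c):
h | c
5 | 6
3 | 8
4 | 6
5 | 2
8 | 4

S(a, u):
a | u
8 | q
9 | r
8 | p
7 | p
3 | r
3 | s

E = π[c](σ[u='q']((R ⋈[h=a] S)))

σ filters on u, owned by the right side.
E' = π[c]((R ⋈[h=a] σ[u='q'](S)))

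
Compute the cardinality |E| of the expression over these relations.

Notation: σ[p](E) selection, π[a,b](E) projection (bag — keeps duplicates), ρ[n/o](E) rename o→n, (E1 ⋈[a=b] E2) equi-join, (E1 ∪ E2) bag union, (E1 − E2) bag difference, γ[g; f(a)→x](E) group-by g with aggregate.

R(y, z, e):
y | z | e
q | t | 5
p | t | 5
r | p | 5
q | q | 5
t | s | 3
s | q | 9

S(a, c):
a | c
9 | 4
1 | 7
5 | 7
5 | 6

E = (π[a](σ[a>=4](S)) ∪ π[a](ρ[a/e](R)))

Row counts bottom-up:
  S → 4
  σ[a>=4](S) → 3
  π[a](σ[a>=4](S)) → 3
  R → 6
  ρ[a/e](R) → 6
  π[a](ρ[a/e](R)) → 6
  (π[a](σ[a>=4](S)) ∪ π[a](ρ[a/e](R))) → 9

|E| = 9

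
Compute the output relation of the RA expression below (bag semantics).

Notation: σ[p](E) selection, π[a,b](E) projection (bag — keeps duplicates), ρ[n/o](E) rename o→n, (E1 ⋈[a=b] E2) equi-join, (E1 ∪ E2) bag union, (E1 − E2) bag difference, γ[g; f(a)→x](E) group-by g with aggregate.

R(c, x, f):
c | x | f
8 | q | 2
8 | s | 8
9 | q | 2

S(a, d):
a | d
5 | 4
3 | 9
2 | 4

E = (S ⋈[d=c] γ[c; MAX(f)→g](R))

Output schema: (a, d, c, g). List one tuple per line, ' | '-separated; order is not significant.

Per-node cardinality:
  S → 3
  R → 3
  γ[c; MAX(f)→g](R) → 2
  (S ⋈[d=c] γ[c; MAX(f)→g](R)) → 1

== RESULT ==
a | d | c | g
3 | 9 | 9 | 2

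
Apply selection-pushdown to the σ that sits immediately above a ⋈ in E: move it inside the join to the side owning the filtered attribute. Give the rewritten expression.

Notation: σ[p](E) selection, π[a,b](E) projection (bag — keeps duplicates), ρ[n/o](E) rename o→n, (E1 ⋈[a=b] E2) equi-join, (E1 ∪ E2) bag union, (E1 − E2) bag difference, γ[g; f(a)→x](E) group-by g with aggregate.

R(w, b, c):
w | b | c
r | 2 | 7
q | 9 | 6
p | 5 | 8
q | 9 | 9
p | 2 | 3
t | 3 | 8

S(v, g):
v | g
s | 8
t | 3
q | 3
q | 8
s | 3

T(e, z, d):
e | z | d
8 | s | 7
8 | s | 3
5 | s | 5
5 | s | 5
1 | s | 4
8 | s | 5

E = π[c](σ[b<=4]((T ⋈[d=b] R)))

σ filters on b, owned by the right side.
E' = π[c]((T ⋈[d=b] σ[b<=4](R)))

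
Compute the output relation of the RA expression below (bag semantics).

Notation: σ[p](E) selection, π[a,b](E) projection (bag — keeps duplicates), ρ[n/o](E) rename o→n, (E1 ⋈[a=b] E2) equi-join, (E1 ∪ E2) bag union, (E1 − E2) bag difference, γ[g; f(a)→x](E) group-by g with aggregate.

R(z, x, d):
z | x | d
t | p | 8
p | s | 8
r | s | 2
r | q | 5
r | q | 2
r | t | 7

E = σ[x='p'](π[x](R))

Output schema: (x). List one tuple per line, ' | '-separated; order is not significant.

Stepwise |·|:
  R → 6
  π[x](R) → 6
  σ[x='p'](π[x](R)) → 1

== RESULT ==
x
p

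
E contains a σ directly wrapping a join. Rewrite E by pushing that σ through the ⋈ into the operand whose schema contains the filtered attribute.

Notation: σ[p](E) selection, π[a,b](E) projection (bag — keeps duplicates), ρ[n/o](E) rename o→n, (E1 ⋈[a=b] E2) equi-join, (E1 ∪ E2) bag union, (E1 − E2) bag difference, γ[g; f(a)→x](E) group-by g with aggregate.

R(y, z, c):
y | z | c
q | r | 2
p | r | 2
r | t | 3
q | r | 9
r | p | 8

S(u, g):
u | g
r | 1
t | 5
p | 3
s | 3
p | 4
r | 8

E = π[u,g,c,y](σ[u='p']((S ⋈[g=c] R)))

σ filters on u, owned by the left side.
E' = π[u,g,c,y]((σ[u='p'](S) ⋈[g=c] R))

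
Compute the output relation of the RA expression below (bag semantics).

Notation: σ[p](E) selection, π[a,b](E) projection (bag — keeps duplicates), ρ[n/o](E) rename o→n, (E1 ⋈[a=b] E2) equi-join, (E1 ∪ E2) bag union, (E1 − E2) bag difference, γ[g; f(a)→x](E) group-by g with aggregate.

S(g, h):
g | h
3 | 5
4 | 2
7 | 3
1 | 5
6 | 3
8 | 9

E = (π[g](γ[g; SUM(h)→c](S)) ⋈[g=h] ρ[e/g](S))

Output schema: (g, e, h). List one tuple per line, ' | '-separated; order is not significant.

Stepwise |·|:
  S → 6
  γ[g; SUM(h)→c](S) → 6
  π[g](γ[g; SUM(h)→c](S)) → 6
  S → 6
  ρ[e/g](S) → 6
  (π[g](γ[g; SUM(h)→c](S)) ⋈[g=h] ρ[e/g](S)) → 2

== RESULT ==
g | e | h
3 | 6 | 3
3 | 7 | 3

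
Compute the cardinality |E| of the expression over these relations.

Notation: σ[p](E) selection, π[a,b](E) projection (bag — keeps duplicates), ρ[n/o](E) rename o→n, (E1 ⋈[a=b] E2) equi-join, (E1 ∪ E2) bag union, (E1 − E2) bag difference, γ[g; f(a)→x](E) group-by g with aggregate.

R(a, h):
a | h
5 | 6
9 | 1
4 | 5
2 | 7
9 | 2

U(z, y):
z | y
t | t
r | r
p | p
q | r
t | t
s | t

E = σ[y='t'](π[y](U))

Stepwise |·|:
  U → 6
  π[y](U) → 6
  σ[y='t'](π[y](U)) → 3

|E| = 3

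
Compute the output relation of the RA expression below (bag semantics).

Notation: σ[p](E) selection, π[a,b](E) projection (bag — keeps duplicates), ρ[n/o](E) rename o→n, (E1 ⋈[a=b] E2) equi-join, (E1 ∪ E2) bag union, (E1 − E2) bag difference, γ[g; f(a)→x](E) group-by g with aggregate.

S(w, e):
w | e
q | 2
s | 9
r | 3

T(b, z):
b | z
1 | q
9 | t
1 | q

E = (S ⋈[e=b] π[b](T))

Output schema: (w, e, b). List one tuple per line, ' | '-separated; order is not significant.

Per-node cardinality:
  S → 3
  T → 3
  π[b](T) → 3
  (S ⋈[e=b] π[b](T)) → 1

== RESULT ==
w | e | b
s | 9 | 9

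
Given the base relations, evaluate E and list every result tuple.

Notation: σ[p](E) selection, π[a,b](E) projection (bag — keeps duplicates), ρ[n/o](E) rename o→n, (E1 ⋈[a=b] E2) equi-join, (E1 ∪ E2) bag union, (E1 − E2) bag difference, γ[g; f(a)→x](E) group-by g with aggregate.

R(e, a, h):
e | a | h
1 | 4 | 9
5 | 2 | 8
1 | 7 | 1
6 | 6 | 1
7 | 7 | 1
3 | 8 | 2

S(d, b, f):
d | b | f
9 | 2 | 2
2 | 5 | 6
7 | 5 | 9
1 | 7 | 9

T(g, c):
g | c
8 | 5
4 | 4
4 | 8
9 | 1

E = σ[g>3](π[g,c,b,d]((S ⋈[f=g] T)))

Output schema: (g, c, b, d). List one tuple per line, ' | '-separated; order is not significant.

Row counts bottom-up:
  S → 4
  T → 4
  (S ⋈[f=g] T) → 2
  π[g,c,b,d]((S ⋈[f=g] T)) → 2
  σ[g>3](π[g,c,b,d]((S ⋈[f=g] T))) → 2

== RESULT ==
g | c | b | d
9 | 1 | 5 | 7
9 | 1 | 7 | 1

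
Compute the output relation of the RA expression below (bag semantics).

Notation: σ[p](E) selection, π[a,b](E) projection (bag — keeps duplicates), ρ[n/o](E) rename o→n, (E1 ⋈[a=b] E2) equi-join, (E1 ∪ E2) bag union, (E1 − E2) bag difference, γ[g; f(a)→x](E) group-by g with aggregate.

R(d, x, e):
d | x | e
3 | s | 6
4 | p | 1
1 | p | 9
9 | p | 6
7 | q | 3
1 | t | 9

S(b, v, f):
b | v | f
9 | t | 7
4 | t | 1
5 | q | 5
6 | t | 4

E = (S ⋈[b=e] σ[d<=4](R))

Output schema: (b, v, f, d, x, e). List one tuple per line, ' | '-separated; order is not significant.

Row counts bottom-up:
  S → 4
  R → 6
  σ[d<=4](R) → 4
  (S ⋈[b=e] σ[d<=4](R)) → 3

== RESULT ==
b | v | f | d | x | e
6 | t | 4 | 3 | s | 6
9 | t | 7 | 1 | p | 9
9 | t | 7 | 1 | t | 9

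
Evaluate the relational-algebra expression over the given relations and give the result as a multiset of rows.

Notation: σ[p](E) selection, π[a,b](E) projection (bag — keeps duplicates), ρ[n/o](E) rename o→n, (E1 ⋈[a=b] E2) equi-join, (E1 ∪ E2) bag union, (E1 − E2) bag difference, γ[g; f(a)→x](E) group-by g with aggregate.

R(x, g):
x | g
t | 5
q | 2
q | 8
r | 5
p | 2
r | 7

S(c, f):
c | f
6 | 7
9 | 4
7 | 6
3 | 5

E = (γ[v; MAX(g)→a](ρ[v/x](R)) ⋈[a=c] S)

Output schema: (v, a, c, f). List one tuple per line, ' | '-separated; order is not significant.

Subexpression sizes:
  R → 6
  ρ[v/x](R) → 6
  γ[v; MAX(g)→a](ρ[v/x](R)) → 4
  S → 4
  (γ[v; MAX(g)→a](ρ[v/x](R)) ⋈[a=c] S) → 1

== RESULT ==
v | a | c | f
r | 7 | 7 | 6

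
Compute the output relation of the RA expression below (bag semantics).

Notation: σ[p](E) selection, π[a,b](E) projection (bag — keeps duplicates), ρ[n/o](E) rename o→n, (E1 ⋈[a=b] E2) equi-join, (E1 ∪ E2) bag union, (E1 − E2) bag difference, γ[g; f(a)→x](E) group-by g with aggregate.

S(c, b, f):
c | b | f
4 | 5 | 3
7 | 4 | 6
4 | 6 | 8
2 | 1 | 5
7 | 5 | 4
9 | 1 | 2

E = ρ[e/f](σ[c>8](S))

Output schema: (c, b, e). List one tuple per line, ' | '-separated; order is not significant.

Per-node cardinality:
  S → 6
  σ[c>8](S) → 1
  ρ[e/f](σ[c>8](S)) → 1

== RESULT ==
c | b | e
9 | 1 | 2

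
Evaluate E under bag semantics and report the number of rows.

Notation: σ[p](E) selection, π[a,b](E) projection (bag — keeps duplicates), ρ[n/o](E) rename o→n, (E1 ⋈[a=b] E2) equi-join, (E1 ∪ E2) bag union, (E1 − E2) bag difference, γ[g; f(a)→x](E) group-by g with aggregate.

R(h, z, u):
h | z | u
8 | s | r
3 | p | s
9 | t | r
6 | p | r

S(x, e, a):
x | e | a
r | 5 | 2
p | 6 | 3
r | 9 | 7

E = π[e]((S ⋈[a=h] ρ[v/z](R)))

Stepwise |·|:
  S → 3
  R → 4
  ρ[v/z](R) → 4
  (S ⋈[a=h] ρ[v/z](R)) → 1
  π[e]((S ⋈[a=h] ρ[v/z](R))) → 1

|E| = 1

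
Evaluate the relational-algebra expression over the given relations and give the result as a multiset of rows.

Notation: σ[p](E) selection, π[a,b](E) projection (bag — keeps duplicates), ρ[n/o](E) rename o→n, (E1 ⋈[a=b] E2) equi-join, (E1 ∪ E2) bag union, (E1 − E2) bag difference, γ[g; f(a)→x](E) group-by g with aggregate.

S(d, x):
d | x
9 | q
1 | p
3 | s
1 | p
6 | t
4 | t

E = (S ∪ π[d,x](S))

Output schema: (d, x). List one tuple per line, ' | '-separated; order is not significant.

Stepwise |·|:
  S → 6
  S → 6
  π[d,x](S) → 6
  (S ∪ π[d,x](S)) → 12

== RESULT ==
d | x
1 | p
1 | p
1 | p
1 | p
3 | s
3 | s
4 | t
4 | t
6 | t
6 | t
9 | q
9 | q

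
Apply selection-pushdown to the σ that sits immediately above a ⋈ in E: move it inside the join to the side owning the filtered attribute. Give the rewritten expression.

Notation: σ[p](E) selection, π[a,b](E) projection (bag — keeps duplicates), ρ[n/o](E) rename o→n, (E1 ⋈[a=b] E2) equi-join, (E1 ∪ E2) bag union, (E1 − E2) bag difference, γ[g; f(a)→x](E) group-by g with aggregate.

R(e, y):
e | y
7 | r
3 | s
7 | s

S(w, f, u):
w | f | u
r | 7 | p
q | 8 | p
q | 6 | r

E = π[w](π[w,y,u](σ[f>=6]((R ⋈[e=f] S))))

σ filters on f, owned by the right side.
E' = π[w](π[w,y,u]((R ⋈[e=f] σ[f>=6](S))))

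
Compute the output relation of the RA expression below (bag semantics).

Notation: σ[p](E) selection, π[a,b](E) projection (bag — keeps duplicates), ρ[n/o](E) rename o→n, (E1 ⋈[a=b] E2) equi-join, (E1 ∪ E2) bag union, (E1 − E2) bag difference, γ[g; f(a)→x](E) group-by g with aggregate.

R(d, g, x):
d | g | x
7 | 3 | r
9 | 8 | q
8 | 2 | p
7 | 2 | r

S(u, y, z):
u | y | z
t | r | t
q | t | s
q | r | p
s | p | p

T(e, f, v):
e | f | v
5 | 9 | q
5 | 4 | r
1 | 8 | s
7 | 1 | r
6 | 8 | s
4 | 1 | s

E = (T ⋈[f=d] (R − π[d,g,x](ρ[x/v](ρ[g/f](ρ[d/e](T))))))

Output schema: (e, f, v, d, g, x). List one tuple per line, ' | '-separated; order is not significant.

Per-node cardinality:
  T → 6
  R → 4
  T → 6
  ρ[d/e](T) → 6
  ρ[g/f](ρ[d/e](T)) → 6
  ρ[x/v](ρ[g/f](ρ[d/e](T))) → 6
  π[d,g,x](ρ[x/v](ρ[g/f](ρ[d/e](T)))) → 6
  (R − π[d,g,x](ρ[x/v](ρ[g/f](ρ[d/e](T))))) → 4
  (T ⋈[f=d] (R − π[d,g,x](ρ[x/v](ρ[g/f](ρ[d/e](T)))))) → 3

== RESULT ==
e | f | v | d | g | x
1 | 8 | s | 8 | 2 | p
5 | 9 | q | 9 | 8 | q
6 | 8 | s | 8 | 2 | p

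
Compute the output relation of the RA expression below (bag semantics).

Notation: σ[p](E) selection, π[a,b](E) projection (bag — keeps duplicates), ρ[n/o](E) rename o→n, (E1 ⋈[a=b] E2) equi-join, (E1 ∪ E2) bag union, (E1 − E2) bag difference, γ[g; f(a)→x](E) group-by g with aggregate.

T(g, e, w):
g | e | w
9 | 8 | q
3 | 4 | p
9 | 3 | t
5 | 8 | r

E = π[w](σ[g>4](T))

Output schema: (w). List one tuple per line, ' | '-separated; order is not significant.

Subexpression sizes:
  T → 4
  σ[g>4](T) → 3
  π[w](σ[g>4](T)) → 3

== RESULT ==
w
q
r
t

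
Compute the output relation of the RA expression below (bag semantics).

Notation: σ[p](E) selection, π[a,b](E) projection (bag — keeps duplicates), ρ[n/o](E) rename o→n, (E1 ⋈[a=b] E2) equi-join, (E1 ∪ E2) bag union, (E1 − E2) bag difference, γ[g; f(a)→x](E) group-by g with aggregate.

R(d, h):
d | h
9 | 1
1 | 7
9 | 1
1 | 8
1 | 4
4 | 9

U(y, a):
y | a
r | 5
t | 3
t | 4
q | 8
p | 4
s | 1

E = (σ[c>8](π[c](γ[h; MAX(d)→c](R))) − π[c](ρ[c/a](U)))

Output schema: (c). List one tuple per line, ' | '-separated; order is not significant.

Per-node cardinality:
  R → 6
  γ[h; MAX(d)→c](R) → 5
  π[c](γ[h; MAX(d)→c](R)) → 5
  σ[c>8](π[c](γ[h; MAX(d)→c](R))) → 1
  U → 6
  ρ[c/a](U) → 6
  π[c](ρ[c/a](U)) → 6
  (σ[c>8](π[c](γ[h; MAX(d)→c](R))) − π[c](ρ[c/a](U))) → 1

== RESULT ==
c
9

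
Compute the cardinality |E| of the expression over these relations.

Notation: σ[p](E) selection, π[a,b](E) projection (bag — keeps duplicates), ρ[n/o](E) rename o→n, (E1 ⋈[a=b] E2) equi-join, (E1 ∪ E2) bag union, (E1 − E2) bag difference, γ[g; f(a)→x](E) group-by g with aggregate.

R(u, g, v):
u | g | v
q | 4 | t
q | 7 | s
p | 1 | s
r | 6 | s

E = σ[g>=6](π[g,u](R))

Per-node cardinality:
  R → 4
  π[g,u](R) → 4
  σ[g>=6](π[g,u](R)) → 2

|E| = 2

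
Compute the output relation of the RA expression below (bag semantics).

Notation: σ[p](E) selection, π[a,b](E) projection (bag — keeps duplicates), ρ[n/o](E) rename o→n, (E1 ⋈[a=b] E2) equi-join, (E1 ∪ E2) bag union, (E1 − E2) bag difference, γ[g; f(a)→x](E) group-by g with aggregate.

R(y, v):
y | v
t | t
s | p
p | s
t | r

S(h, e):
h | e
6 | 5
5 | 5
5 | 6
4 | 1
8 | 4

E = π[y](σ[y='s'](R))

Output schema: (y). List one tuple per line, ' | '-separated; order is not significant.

Per-node cardinality:
  R → 4
  σ[y='s'](R) → 1
  π[y](σ[y='s'](R)) → 1

== RESULT ==
y
s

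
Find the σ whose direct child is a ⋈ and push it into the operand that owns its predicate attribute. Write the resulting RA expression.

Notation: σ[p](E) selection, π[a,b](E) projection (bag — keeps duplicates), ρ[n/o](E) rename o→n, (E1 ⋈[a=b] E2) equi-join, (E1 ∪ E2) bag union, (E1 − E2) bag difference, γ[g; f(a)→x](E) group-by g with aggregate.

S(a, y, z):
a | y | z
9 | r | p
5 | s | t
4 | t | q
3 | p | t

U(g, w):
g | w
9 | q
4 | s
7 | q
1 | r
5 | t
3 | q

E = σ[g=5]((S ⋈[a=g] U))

σ filters on g, owned by the right side.
E' = (S ⋈[a=g] σ[g=5](U))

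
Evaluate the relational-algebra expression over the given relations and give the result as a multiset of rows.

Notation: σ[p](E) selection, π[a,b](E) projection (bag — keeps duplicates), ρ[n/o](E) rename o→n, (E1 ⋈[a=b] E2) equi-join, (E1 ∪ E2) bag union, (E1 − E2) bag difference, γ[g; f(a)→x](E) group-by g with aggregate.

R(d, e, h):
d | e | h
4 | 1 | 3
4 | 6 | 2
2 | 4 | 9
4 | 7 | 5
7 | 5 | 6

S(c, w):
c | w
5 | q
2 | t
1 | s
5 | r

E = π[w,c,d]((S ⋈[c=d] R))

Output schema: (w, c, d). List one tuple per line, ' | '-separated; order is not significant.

Stepwise |·|:
  S → 4
  R → 5
  (S ⋈[c=d] R) → 1
  π[w,c,d]((S ⋈[c=d] R)) → 1

== RESULT ==
w | c | d
t | 2 | 2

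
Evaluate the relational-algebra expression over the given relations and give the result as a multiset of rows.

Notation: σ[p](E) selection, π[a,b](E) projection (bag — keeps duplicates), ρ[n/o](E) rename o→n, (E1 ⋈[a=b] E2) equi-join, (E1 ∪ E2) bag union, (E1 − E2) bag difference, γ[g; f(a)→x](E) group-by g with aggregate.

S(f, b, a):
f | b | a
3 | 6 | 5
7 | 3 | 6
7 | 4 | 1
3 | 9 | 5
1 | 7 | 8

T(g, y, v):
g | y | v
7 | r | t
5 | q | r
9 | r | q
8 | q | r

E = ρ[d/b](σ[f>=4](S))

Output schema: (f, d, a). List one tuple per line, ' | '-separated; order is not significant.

Subexpression sizes:
  S → 5
  σ[f>=4](S) → 2
  ρ[d/b](σ[f>=4](S)) → 2

== RESULT ==
f | d | a
7 | 3 | 6
7 | 4 | 1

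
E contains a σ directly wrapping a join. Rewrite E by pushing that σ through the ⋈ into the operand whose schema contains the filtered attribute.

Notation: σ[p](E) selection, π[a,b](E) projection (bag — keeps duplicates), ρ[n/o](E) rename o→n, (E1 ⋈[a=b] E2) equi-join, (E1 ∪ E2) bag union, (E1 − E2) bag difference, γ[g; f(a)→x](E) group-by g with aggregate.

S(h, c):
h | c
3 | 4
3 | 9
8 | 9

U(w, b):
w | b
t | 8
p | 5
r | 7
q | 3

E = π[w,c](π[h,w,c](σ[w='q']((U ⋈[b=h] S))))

σ filters on w, owned by the left side.
E' = π[w,c](π[h,w,c]((σ[w='q'](U) ⋈[b=h] S)))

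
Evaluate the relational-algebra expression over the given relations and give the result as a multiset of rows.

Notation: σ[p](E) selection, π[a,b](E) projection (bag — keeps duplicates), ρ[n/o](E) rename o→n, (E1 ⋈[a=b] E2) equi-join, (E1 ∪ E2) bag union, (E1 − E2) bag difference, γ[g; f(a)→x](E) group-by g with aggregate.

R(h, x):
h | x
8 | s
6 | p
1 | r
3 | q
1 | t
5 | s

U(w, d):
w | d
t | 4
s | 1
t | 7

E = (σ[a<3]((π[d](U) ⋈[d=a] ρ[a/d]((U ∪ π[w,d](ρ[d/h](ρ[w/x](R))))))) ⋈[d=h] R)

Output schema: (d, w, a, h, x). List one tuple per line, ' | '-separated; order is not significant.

Subexpression sizes:
  U → 3
  π[d](U) → 3
  U → 3
  R → 6
  ρ[w/x](R) → 6
  ρ[d/h](ρ[w/x](R)) → 6
  π[w,d](ρ[d/h](ρ[w/x](R))) → 6
  (U ∪ π[w,d](ρ[d/h](ρ[w/x](R)))) → 9
  ρ[a/d]((U ∪ π[w,d](ρ[d/h](ρ[w/x](R))))) → 9
  (π[d](U) ⋈[d=a] ρ[a/d]((U ∪ π[w,d](ρ[d/h](ρ[w/x](R)))))) → 5
  σ[a<3]((π[d](U) ⋈[d=a] ρ[a/d]((U ∪ π[w,d](ρ[d/h](ρ[w/x](R))))))) → 3
  R → 6
  (σ[a<3]((π[d](U) ⋈[d=a] ρ[a/d]((U ∪ π[w,d](ρ[d/h](ρ[w/x](R))))))) ⋈[d=h] R) → 6

== RESULT ==
d | w | a | h | x
1 | r | 1 | 1 | r
1 | r | 1 | 1 | t
1 | s | 1 | 1 | r
1 | s | 1 | 1 | t
1 | t | 1 | 1 | r
1 | t | 1 | 1 | t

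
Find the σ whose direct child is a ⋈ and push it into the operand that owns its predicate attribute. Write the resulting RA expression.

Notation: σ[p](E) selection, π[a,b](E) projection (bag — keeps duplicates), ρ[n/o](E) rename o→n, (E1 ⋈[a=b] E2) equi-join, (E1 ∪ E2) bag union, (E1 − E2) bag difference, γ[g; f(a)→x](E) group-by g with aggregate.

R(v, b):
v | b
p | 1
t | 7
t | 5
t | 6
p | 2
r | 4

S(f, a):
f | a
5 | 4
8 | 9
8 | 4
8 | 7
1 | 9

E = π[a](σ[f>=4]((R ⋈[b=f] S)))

σ filters on f, owned by the right side.
E' = π[a]((R ⋈[b=f] σ[f>=4](S)))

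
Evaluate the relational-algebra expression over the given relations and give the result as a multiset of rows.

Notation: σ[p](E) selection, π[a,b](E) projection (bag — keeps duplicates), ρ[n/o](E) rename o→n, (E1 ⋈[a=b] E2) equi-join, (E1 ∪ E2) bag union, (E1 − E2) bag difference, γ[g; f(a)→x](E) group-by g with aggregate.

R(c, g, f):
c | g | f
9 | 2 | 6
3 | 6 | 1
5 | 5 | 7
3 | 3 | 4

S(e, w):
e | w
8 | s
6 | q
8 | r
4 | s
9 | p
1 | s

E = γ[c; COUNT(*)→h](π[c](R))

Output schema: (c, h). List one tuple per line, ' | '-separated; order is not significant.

Row counts bottom-up:
  R → 4
  π[c](R) → 4
  γ[c; COUNT(*)→h](π[c](R)) → 3

== RESULT ==
c | h
3 | 2
5 | 1
9 | 1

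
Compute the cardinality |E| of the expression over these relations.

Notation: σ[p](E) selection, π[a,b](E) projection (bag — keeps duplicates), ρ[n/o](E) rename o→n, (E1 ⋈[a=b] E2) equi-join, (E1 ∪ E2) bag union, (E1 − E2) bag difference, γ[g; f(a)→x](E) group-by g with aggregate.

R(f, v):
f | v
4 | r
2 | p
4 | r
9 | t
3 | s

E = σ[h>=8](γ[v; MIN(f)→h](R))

Per-node cardinality:
  R → 5
  γ[v; MIN(f)→h](R) → 4
  σ[h>=8](γ[v; MIN(f)→h](R)) → 1

|E| = 1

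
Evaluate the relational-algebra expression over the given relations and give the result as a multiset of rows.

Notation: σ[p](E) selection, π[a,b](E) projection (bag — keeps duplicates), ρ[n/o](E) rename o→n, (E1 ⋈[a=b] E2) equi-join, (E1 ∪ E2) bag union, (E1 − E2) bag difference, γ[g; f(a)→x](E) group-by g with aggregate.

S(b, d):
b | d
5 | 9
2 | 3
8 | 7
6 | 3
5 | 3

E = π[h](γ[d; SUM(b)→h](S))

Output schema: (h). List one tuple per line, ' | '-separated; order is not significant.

Subexpression sizes:
  S → 5
  γ[d; SUM(b)→h](S) → 3
  π[h](γ[d; SUM(b)→h](S)) → 3

== RESULT ==
h
5
8
13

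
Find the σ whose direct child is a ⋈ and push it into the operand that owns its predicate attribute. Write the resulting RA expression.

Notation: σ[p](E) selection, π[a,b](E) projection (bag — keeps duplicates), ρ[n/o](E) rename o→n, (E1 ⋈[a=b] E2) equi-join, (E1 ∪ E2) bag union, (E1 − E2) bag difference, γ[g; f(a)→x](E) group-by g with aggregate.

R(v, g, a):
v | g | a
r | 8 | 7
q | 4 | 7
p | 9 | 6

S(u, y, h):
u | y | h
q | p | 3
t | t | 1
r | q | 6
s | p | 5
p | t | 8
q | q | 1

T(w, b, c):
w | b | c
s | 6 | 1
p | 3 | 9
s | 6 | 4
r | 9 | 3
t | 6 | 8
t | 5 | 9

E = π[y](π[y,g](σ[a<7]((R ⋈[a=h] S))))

σ filters on a, owned by the left side.
E' = π[y](π[y,g]((σ[a<7](R) ⋈[a=h] S)))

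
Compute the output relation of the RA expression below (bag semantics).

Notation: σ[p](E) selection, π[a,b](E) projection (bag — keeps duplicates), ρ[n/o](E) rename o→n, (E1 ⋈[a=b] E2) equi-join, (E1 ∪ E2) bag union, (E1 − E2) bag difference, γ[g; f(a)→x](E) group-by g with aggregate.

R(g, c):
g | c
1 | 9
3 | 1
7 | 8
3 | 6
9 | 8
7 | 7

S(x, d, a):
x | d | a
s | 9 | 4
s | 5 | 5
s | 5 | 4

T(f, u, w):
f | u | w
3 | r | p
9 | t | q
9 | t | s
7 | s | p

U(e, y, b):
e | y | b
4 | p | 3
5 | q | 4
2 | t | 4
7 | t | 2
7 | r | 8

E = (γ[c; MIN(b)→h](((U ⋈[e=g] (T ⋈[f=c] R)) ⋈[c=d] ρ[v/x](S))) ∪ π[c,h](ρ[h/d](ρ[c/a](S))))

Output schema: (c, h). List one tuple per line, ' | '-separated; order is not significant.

Per-node cardinality:
  U → 5
  T → 4
  R → 6
  (T ⋈[f=c] R) → 3
  (U ⋈[e=g] (T ⋈[f=c] R)) → 2
  S → 3
  ρ[v/x](S) → 3
  ((U ⋈[e=g] (T ⋈[f=c] R)) ⋈[c=d] ρ[v/x](S)) → 0
  γ[c; MIN(b)→h](((U ⋈[e=g] (T ⋈[f=c] R)) ⋈[c=d] ρ[v/x](S))) → 0
  S → 3
  ρ[c/a](S) → 3
  ρ[h/d](ρ[c/a](S)) → 3
  π[c,h](ρ[h/d](ρ[c/a](S))) → 3
  (γ[c; MIN(b)→h](((U ⋈[e=g] (T ⋈[f=c] R)) ⋈[c=d] ρ[v/x](S))) ∪ π[c,h](ρ[h/d](ρ[c/a](S)))) → 3

== RESULT ==
c | h
4 | 5
4 | 9
5 | 5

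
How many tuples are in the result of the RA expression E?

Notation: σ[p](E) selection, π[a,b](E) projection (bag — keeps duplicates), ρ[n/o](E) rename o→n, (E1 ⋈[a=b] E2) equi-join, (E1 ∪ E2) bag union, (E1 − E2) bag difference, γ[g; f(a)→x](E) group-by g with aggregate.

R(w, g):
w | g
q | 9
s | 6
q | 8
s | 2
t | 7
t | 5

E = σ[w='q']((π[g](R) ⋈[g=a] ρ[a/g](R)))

Subexpression sizes:
  R → 6
  π[g](R) → 6
  R → 6
  ρ[a/g](R) → 6
  (π[g](R) ⋈[g=a] ρ[a/g](R)) → 6
  σ[w='q']((π[g](R) ⋈[g=a] ρ[a/g](R))) → 2

|E| = 2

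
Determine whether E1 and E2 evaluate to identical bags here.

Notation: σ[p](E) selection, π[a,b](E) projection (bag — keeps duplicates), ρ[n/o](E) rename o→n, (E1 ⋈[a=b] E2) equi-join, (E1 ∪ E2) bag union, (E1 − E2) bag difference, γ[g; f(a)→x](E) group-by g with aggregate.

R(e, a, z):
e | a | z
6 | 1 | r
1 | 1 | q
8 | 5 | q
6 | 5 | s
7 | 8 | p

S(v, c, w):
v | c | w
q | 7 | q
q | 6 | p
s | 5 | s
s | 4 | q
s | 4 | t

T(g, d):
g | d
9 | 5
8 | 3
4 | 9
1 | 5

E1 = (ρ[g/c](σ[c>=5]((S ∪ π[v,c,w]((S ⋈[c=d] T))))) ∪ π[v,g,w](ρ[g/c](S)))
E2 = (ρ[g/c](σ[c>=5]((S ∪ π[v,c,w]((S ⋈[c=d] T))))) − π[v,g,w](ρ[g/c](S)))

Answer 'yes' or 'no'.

E1 subexpression sizes:
  S → 5
  S → 5
  T → 4
  (S ⋈[c=d] T) → 2
  π[v,c,w]((S ⋈[c=d] T)) → 2
  (S ∪ π[v,c,w]((S ⋈[c=d] T))) → 7
  σ[c>=5]((S ∪ π[v,c,w]((S ⋈[c=d] T)))) → 5
  ρ[g/c](σ[c>=5]((S ∪ π[v,c,w]((S ⋈[c=d] T))))) → 5
  S → 5
  ρ[g/c](S) → 5
  π[v,g,w](ρ[g/c](S)) → 5
  (ρ[g/c](σ[c>=5]((S ∪ π[v,c,w]((S ⋈[c=d] T))))) ∪ π[v,g,w](ρ[g/c](S))) → 10
E2 subexpression sizes:
  S → 5
  S → 5
  T → 4
  (S ⋈[c=d] T) → 2
  π[v,c,w]((S ⋈[c=d] T)) → 2
  (S ∪ π[v,c,w]((S ⋈[c=d] T))) → 7
  σ[c>=5]((S ∪ π[v,c,w]((S ⋈[c=d] T)))) → 5
  ρ[g/c](σ[c>=5]((S ∪ π[v,c,w]((S ⋈[c=d] T))))) → 5
  S → 5
  ρ[g/c](S) → 5
  π[v,g,w](ρ[g/c](S)) → 5
  (ρ[g/c](σ[c>=5]((S ∪ π[v,c,w]((S ⋈[c=d] T))))) − π[v,g,w](ρ[g/c](S))) → 2

E1 result:
v | g | w
q | 6 | p
q | 6 | p
q | 7 | q
q | 7 | q
s | 4 | q
s | 4 | t
s | 5 | s
s | 5 | s
s | 5 | s
s | 5 | s
E2 result:
v | g | w
s | 5 | s
s | 5 | s
Witness: ('q', 7, 'q') appears 2× in E1 but 0× in E2.

no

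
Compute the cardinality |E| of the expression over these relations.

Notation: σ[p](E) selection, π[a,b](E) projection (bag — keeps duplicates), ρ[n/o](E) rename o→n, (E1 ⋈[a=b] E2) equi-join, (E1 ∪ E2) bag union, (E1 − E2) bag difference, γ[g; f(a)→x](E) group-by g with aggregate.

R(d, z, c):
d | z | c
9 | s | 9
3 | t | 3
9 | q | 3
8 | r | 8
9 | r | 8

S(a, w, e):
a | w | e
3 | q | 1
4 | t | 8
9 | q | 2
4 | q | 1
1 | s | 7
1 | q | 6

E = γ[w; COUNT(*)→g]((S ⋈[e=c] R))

Stepwise |·|:
  S → 6
  R → 5
  (S ⋈[e=c] R) → 2
  γ[w; COUNT(*)→g]((S ⋈[e=c] R)) → 1

|E| = 1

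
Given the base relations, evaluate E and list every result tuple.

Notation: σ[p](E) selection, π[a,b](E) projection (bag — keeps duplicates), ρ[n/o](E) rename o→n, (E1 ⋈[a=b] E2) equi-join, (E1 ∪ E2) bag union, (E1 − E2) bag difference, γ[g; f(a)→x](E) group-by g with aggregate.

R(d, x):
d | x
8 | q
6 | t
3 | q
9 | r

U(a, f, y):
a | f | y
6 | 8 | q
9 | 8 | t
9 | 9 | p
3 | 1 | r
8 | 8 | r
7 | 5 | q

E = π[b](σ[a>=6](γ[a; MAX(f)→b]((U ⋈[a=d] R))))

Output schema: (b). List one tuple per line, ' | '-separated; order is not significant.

Subexpression sizes:
  U → 6
  R → 4
  (U ⋈[a=d] R) → 5
  γ[a; MAX(f)→b]((U ⋈[a=d] R)) → 4
  σ[a>=6](γ[a; MAX(f)→b]((U ⋈[a=d] R))) → 3
  π[b](σ[a>=6](γ[a; MAX(f)→b]((U ⋈[a=d] R)))) → 3

== RESULT ==
b
8
8
9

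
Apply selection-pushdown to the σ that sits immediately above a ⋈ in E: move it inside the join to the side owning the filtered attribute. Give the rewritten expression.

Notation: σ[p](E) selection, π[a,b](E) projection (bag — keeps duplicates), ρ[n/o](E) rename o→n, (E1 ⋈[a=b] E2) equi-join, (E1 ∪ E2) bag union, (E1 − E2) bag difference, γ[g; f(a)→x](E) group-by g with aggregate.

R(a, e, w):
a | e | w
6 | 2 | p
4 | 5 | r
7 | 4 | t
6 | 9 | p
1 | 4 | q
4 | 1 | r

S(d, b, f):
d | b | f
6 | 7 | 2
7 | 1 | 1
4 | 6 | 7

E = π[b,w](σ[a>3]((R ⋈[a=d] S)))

σ filters on a, owned by the left side.
E' = π[b,w]((σ[a>3](R) ⋈[a=d] S))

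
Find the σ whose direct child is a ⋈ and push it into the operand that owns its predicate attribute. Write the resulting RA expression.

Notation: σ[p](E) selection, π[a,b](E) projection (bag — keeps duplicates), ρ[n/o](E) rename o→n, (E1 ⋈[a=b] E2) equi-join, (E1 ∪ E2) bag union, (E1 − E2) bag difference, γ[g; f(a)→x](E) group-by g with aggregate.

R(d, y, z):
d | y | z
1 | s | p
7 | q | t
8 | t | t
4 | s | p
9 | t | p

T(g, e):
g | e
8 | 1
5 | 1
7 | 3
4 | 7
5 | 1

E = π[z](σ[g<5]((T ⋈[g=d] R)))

σ filters on g, owned by the left side.
E' = π[z]((σ[g<5](T) ⋈[g=d] R))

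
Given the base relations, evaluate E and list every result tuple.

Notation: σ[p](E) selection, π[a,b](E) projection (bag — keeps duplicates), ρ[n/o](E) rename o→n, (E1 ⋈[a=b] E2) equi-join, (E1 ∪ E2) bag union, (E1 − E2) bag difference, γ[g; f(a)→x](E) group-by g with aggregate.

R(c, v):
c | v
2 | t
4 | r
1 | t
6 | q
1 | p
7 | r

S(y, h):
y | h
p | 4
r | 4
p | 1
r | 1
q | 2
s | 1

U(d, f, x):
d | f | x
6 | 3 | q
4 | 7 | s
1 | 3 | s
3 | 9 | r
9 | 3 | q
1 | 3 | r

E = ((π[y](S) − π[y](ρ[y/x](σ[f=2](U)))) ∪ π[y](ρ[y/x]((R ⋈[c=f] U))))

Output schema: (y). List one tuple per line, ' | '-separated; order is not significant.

Row counts bottom-up:
  S → 6
  π[y](S) → 6
  U → 6
  σ[f=2](U) → 0
  ρ[y/x](σ[f=2](U)) → 0
  π[y](ρ[y/x](σ[f=2](U))) → 0
  (π[y](S) − π[y](ρ[y/x](σ[f=2](U)))) → 6
  R → 6
  U → 6
  (R ⋈[c=f] U) → 1
  ρ[y/x]((R ⋈[c=f] U)) → 1
  π[y](ρ[y/x]((R ⋈[c=f] U))) → 1
  ((π[y](S) − π[y](ρ[y/x](σ[f=2](U)))) ∪ π[y](ρ[y/x]((R ⋈[c=f] U)))) → 7

== RESULT ==
y
p
p
q
r
r
s
s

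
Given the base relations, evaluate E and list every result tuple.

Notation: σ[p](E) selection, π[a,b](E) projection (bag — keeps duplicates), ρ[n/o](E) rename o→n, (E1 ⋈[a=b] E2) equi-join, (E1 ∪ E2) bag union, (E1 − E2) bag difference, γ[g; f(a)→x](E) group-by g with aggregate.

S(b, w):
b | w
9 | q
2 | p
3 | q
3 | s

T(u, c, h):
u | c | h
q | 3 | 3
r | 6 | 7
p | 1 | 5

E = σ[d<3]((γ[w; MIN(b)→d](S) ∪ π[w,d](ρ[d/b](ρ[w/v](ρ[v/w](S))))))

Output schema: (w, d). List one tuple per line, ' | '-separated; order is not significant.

Row counts bottom-up:
  S → 4
  γ[w; MIN(b)→d](S) → 3
  S → 4
  ρ[v/w](S) → 4
  ρ[w/v](ρ[v/w](S)) → 4
  ρ[d/b](ρ[w/v](ρ[v/w](S))) → 4
  π[w,d](ρ[d/b](ρ[w/v](ρ[v/w](S)))) → 4
  (γ[w; MIN(b)→d](S) ∪ π[w,d](ρ[d/b](ρ[w/v](ρ[v/w](S))))) → 7
  σ[d<3]((γ[w; MIN(b)→d](S) ∪ π[w,d](ρ[d/b](ρ[w/v](ρ[v/w](S)))))) → 2

== RESULT ==
w | d
p | 2
p | 2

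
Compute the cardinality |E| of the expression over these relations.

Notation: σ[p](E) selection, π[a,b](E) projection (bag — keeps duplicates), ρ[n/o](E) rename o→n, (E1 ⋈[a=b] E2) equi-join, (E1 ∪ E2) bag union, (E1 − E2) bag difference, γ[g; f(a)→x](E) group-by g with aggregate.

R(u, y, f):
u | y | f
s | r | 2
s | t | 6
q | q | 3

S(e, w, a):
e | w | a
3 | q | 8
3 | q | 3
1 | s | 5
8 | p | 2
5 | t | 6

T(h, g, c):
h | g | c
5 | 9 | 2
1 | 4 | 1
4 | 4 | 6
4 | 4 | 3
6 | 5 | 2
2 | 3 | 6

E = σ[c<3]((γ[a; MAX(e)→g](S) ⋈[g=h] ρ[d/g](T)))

Stepwise |·|:
  S → 5
  γ[a; MAX(e)→g](S) → 5
  T → 6
  ρ[d/g](T) → 6
  (γ[a; MAX(e)→g](S) ⋈[g=h] ρ[d/g](T)) → 2
  σ[c<3]((γ[a; MAX(e)→g](S) ⋈[g=h] ρ[d/g](T))) → 2

|E| = 2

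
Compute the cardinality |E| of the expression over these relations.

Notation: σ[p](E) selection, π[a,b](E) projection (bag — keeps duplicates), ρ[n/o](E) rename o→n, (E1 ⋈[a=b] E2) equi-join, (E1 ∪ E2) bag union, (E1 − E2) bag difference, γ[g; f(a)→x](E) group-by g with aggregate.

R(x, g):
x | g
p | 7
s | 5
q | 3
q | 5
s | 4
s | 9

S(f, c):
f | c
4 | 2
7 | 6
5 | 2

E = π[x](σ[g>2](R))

Stepwise |·|:
  R → 6
  σ[g>2](R) → 6
  π[x](σ[g>2](R)) → 6

|E| = 6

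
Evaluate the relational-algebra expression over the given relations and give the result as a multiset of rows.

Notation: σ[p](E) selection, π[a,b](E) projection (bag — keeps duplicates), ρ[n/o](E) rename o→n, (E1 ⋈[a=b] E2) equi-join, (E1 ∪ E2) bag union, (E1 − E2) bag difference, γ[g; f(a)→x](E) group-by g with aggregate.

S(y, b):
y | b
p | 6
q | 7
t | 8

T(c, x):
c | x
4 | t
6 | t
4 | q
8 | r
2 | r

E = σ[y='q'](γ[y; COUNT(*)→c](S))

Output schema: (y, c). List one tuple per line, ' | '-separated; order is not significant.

Subexpression sizes:
  S → 3
  γ[y; COUNT(*)→c](S) → 3
  σ[y='q'](γ[y; COUNT(*)→c](S)) → 1

== RESULT ==
y | c
q | 1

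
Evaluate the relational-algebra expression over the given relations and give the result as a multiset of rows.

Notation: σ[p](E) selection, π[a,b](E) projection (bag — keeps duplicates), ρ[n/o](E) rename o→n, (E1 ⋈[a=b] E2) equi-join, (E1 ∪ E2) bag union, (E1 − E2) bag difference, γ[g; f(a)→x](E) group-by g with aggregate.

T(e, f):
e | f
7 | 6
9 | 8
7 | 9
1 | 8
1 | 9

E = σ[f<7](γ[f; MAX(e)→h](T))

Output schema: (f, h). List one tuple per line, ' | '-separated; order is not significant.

Per-node cardinality:
  T → 5
  γ[f; MAX(e)→h](T) → 3
  σ[f<7](γ[f; MAX(e)→h](T)) → 1

== RESULT ==
f | h
6 | 7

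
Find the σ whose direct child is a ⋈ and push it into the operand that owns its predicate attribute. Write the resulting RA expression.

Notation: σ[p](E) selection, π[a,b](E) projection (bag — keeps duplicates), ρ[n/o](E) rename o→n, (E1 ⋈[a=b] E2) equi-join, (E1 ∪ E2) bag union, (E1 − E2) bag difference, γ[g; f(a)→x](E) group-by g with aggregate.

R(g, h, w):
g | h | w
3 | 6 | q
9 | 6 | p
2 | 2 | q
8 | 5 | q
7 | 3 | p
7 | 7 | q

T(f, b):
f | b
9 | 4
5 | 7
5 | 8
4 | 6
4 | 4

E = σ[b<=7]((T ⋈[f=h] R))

σ filters on b, owned by the left side.
E' = (σ[b<=7](T) ⋈[f=h] R)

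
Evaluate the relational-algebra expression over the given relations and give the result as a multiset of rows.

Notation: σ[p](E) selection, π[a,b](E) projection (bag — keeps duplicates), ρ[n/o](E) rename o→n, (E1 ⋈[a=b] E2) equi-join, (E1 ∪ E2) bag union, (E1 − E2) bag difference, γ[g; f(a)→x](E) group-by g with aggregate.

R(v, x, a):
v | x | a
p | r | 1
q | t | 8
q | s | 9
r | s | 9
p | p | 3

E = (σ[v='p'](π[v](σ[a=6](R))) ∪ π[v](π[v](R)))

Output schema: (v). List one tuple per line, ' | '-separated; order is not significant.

Subexpression sizes:
  R → 5
  σ[a=6](R) → 0
  π[v](σ[a=6](R)) → 0
  σ[v='p'](π[v](σ[a=6](R))) → 0
  R → 5
  π[v](R) → 5
  π[v](π[v](R)) → 5
  (σ[v='p'](π[v](σ[a=6](R))) ∪ π[v](π[v](R))) → 5

== RESULT ==
v
p
p
q
q
r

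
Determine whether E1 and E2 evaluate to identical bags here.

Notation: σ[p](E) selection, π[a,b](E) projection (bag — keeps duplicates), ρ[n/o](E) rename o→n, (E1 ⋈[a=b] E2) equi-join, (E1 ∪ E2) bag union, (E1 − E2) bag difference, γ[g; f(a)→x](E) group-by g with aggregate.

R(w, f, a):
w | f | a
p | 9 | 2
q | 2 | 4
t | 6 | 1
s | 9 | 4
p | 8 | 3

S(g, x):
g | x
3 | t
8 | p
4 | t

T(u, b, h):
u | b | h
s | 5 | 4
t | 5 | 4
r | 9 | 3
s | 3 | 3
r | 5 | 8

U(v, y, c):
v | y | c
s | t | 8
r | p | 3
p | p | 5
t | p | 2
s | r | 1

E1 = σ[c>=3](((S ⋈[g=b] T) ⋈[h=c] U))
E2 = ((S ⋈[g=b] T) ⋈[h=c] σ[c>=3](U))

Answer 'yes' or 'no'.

E1 per-node cardinality:
  S → 3
  T → 5
  (S ⋈[g=b] T) → 1
  U → 5
  ((S ⋈[g=b] T) ⋈[h=c] U) → 1
  σ[c>=3](((S ⋈[g=b] T) ⋈[h=c] U)) → 1
E2 per-node cardinality:
  S → 3
  T → 5
  (S ⋈[g=b] T) → 1
  U → 5
  σ[c>=3](U) → 3
  ((S ⋈[g=b] T) ⋈[h=c] σ[c>=3](U)) → 1

E1 and E2 produce the same multiset:
g | x | u | b | h | v | y | c
3 | t | s | 3 | 3 | r | p | 3

yes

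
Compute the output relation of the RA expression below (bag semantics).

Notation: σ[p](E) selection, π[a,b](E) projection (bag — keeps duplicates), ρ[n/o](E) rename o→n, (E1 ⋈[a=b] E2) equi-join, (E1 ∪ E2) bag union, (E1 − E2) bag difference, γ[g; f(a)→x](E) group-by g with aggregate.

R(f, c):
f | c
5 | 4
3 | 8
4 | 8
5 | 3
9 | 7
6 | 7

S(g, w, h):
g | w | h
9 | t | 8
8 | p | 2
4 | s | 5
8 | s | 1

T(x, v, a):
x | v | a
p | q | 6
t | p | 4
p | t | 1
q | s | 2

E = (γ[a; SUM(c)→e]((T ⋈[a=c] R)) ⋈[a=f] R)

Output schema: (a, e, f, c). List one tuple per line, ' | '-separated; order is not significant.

Row counts bottom-up:
  T → 4
  R → 6
  (T ⋈[a=c] R) → 1
  γ[a; SUM(c)→e]((T ⋈[a=c] R)) → 1
  R → 6
  (γ[a; SUM(c)→e]((T ⋈[a=c] R)) ⋈[a=f] R) → 1

== RESULT ==
a | e | f | c
4 | 4 | 4 | 8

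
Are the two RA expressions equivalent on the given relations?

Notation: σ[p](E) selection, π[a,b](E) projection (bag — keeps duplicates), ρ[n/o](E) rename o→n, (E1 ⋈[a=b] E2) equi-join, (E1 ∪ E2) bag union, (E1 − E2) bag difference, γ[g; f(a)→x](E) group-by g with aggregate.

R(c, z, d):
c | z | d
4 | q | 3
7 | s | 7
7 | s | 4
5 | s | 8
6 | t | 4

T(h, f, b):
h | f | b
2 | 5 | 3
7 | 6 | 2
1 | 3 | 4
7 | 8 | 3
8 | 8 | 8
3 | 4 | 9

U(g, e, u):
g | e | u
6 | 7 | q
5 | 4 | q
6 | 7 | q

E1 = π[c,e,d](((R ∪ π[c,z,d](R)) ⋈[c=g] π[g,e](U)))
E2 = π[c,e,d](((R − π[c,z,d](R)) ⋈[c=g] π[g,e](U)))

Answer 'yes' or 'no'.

E1 subexpression sizes:
  R → 5
  R → 5
  π[c,z,d](R) → 5
  (R ∪ π[c,z,d](R)) → 10
  U → 3
  π[g,e](U) → 3
  ((R ∪ π[c,z,d](R)) ⋈[c=g] π[g,e](U)) → 6
  π[c,e,d](((R ∪ π[c,z,d](R)) ⋈[c=g] π[g,e](U))) → 6
E2 subexpression sizes:
  R → 5
  R → 5
  π[c,z,d](R) → 5
  (R − π[c,z,d](R)) → 0
  U → 3
  π[g,e](U) → 3
  ((R − π[c,z,d](R)) ⋈[c=g] π[g,e](U)) → 0
  π[c,e,d](((R − π[c,z,d](R)) ⋈[c=g] π[g,e](U))) → 0

E1 result:
c | e | d
5 | 4 | 8
5 | 4 | 8
6 | 7 | 4
6 | 7 | 4
6 | 7 | 4
6 | 7 | 4
E2 result:
c | e | d
(0 rows)
Witness: (6, 7, 4) appears 4× in E1 but 0× in E2.

no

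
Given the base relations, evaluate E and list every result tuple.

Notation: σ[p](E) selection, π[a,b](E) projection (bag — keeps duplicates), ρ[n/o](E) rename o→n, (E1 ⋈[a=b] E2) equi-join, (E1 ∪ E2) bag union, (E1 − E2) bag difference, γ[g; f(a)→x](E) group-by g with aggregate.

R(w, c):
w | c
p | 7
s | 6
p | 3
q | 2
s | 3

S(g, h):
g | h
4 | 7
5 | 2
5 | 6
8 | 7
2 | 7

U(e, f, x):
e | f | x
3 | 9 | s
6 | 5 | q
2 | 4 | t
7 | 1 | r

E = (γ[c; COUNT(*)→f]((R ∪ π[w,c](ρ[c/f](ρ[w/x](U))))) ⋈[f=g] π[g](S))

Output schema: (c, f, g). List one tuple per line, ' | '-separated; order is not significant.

Per-node cardinality:
  R → 5
  U → 4
  ρ[w/x](U) → 4
  ρ[c/f](ρ[w/x](U)) → 4
  π[w,c](ρ[c/f](ρ[w/x](U))) → 4
  (R ∪ π[w,c](ρ[c/f](ρ[w/x](U)))) → 9
  γ[c; COUNT(*)→f]((R ∪ π[w,c](ρ[c/f](ρ[w/x](U))))) → 8
  S → 5
  π[g](S) → 5
  (γ[c; COUNT(*)→f]((R ∪ π[w,c](ρ[c/f](ρ[w/x](U))))) ⋈[f=g] π[g](S)) → 1

== RESULT ==
c | f | g
3 | 2 | 2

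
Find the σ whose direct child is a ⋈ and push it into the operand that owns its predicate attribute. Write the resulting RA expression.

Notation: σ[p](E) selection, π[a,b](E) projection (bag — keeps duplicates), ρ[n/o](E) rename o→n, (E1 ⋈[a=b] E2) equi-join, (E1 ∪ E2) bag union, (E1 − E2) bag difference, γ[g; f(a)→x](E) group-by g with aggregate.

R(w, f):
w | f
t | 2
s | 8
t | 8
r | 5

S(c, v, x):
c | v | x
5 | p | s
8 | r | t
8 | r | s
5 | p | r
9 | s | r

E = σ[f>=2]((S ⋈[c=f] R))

σ filters on f, owned by the right side.
E' = (S ⋈[c=f] σ[f>=2](R))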